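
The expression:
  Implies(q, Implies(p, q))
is always true.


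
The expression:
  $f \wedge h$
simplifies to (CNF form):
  $f \wedge h$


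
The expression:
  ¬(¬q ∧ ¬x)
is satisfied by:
  {x: True, q: True}
  {x: True, q: False}
  {q: True, x: False}


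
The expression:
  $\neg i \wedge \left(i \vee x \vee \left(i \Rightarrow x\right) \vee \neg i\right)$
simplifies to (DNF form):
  $\neg i$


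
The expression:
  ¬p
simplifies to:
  ¬p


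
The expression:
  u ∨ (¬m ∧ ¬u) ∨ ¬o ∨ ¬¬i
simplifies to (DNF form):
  i ∨ u ∨ ¬m ∨ ¬o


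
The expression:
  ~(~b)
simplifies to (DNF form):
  b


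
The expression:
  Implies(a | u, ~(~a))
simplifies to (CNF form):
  a | ~u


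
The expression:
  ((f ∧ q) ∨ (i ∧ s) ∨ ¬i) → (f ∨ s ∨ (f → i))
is always true.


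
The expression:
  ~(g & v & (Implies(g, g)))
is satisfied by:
  {g: False, v: False}
  {v: True, g: False}
  {g: True, v: False}


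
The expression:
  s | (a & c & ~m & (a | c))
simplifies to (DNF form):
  s | (a & c & ~m)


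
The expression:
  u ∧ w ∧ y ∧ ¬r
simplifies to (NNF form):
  u ∧ w ∧ y ∧ ¬r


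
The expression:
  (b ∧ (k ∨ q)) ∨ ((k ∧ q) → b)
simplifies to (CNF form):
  b ∨ ¬k ∨ ¬q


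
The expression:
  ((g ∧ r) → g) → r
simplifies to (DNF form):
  r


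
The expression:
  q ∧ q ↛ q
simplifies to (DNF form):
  False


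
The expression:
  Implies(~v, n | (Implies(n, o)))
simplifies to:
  True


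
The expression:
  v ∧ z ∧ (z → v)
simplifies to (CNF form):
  v ∧ z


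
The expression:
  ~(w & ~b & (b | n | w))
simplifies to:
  b | ~w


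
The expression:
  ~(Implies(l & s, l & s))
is never true.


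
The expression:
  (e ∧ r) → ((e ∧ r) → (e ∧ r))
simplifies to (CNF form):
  True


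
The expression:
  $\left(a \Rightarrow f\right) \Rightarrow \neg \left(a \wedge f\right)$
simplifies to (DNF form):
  $\neg a \vee \neg f$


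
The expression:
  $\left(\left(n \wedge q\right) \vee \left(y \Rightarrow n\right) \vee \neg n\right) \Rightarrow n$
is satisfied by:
  {n: True}


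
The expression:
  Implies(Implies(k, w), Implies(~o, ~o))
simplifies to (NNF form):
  True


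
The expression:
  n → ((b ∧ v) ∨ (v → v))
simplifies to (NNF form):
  True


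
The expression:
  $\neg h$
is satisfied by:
  {h: False}


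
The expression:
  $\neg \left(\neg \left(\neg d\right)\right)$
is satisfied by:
  {d: False}


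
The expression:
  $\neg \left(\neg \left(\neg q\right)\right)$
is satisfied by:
  {q: False}


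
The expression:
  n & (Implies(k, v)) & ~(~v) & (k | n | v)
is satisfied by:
  {n: True, v: True}


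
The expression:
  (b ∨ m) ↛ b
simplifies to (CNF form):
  m ∧ ¬b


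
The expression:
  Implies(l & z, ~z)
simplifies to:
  ~l | ~z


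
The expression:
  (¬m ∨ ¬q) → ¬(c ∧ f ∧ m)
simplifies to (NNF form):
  q ∨ ¬c ∨ ¬f ∨ ¬m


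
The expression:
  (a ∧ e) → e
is always true.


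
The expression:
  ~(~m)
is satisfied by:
  {m: True}


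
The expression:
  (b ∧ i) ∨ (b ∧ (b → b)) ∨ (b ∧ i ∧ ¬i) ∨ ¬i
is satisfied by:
  {b: True, i: False}
  {i: False, b: False}
  {i: True, b: True}


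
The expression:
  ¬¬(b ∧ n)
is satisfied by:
  {b: True, n: True}


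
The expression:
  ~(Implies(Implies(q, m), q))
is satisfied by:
  {q: False}


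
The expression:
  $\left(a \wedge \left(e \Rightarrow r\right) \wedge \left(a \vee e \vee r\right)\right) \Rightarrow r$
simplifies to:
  $e \vee r \vee \neg a$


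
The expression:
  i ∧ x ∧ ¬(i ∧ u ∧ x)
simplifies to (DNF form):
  i ∧ x ∧ ¬u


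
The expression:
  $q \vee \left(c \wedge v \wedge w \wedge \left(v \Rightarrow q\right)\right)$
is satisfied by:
  {q: True}


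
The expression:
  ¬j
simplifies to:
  ¬j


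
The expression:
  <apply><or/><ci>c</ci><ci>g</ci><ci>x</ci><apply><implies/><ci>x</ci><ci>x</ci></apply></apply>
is always true.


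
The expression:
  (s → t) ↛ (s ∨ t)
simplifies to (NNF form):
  ¬s ∧ ¬t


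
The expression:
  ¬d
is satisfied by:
  {d: False}


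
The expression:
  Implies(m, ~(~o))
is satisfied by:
  {o: True, m: False}
  {m: False, o: False}
  {m: True, o: True}


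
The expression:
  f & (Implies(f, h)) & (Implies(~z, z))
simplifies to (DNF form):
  f & h & z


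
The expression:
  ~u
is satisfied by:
  {u: False}


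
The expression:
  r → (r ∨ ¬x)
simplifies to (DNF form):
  True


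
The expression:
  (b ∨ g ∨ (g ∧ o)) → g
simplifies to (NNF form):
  g ∨ ¬b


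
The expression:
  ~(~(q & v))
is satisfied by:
  {q: True, v: True}


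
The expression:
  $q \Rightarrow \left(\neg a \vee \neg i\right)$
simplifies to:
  $\neg a \vee \neg i \vee \neg q$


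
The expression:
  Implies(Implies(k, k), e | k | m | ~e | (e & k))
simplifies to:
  True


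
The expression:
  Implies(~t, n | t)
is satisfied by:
  {n: True, t: True}
  {n: True, t: False}
  {t: True, n: False}


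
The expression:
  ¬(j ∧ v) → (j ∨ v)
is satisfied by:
  {v: True, j: True}
  {v: True, j: False}
  {j: True, v: False}


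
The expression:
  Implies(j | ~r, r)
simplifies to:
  r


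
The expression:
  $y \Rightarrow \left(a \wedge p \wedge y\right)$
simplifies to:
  $\left(a \wedge p\right) \vee \neg y$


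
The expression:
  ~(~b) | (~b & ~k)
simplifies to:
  b | ~k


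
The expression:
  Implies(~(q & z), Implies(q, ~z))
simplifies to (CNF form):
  True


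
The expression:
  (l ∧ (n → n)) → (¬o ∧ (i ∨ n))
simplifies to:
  (i ∧ ¬o) ∨ (n ∧ ¬o) ∨ ¬l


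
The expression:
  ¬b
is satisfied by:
  {b: False}


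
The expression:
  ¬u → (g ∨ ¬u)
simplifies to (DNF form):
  True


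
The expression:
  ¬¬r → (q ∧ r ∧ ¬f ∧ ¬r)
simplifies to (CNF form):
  ¬r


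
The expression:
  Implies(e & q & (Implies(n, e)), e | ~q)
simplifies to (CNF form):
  True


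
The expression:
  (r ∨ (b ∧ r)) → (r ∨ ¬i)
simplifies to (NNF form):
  True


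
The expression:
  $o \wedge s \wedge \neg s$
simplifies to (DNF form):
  $\text{False}$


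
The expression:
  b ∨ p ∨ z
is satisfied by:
  {b: True, z: True, p: True}
  {b: True, z: True, p: False}
  {b: True, p: True, z: False}
  {b: True, p: False, z: False}
  {z: True, p: True, b: False}
  {z: True, p: False, b: False}
  {p: True, z: False, b: False}


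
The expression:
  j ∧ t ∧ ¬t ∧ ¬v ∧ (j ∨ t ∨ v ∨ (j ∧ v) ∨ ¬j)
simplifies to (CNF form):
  False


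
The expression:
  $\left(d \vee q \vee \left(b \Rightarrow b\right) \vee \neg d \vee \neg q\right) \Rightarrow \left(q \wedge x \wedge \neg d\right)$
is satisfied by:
  {x: True, q: True, d: False}


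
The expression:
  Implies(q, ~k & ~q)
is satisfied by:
  {q: False}


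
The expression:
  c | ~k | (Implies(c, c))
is always true.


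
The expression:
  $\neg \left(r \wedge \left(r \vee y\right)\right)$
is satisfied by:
  {r: False}


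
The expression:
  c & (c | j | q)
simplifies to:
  c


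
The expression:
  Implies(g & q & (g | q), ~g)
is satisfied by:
  {g: False, q: False}
  {q: True, g: False}
  {g: True, q: False}


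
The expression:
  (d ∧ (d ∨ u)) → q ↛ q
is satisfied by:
  {d: False}


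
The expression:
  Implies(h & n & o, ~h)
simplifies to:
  ~h | ~n | ~o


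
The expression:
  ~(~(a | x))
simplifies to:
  a | x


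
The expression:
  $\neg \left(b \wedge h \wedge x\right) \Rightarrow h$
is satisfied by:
  {h: True}


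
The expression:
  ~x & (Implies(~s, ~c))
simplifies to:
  ~x & (s | ~c)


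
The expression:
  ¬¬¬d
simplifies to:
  ¬d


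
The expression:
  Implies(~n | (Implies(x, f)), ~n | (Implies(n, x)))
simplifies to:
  x | ~n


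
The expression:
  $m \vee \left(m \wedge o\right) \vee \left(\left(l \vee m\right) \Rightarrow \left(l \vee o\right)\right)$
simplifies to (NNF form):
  $\text{True}$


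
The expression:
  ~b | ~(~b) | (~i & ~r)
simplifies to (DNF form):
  True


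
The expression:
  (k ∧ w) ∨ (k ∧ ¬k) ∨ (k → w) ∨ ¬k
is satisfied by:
  {w: True, k: False}
  {k: False, w: False}
  {k: True, w: True}


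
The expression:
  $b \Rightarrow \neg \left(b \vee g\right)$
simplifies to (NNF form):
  $\neg b$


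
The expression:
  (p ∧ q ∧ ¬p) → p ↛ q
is always true.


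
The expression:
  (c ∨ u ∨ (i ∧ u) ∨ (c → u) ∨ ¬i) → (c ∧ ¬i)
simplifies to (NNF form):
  c ∧ ¬i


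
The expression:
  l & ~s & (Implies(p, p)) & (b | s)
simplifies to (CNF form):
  b & l & ~s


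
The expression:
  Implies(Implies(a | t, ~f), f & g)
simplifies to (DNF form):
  (a & f) | (f & g) | (f & t)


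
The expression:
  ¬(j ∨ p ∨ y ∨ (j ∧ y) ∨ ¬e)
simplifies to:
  e ∧ ¬j ∧ ¬p ∧ ¬y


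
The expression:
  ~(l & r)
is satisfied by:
  {l: False, r: False}
  {r: True, l: False}
  {l: True, r: False}


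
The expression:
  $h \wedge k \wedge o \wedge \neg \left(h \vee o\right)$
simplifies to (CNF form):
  $\text{False}$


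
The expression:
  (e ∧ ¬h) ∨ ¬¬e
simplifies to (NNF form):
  e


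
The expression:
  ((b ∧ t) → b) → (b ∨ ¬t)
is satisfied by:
  {b: True, t: False}
  {t: False, b: False}
  {t: True, b: True}


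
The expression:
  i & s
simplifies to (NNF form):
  i & s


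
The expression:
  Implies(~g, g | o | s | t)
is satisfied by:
  {t: True, g: True, s: True, o: True}
  {t: True, g: True, s: True, o: False}
  {t: True, g: True, o: True, s: False}
  {t: True, g: True, o: False, s: False}
  {t: True, s: True, o: True, g: False}
  {t: True, s: True, o: False, g: False}
  {t: True, s: False, o: True, g: False}
  {t: True, s: False, o: False, g: False}
  {g: True, s: True, o: True, t: False}
  {g: True, s: True, o: False, t: False}
  {g: True, o: True, s: False, t: False}
  {g: True, o: False, s: False, t: False}
  {s: True, o: True, g: False, t: False}
  {s: True, g: False, o: False, t: False}
  {o: True, g: False, s: False, t: False}


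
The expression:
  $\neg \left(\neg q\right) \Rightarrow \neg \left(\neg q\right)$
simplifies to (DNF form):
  $\text{True}$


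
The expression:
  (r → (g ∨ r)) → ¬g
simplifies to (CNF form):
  ¬g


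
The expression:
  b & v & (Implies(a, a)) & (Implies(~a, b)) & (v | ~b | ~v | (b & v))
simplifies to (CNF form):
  b & v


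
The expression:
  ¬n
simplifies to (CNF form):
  ¬n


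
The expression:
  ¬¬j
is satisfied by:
  {j: True}


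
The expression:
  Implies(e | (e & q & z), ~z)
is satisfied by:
  {e: False, z: False}
  {z: True, e: False}
  {e: True, z: False}


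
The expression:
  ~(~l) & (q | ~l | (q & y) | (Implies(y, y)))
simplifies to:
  l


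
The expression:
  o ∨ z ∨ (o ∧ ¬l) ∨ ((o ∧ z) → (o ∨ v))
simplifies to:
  True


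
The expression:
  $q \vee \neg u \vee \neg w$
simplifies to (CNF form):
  $q \vee \neg u \vee \neg w$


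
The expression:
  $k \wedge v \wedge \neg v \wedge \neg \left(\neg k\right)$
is never true.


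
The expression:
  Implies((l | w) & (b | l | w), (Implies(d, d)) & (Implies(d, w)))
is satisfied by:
  {w: True, l: False, d: False}
  {l: False, d: False, w: False}
  {d: True, w: True, l: False}
  {d: True, l: False, w: False}
  {w: True, l: True, d: False}
  {l: True, w: False, d: False}
  {d: True, l: True, w: True}


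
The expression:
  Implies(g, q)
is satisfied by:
  {q: True, g: False}
  {g: False, q: False}
  {g: True, q: True}


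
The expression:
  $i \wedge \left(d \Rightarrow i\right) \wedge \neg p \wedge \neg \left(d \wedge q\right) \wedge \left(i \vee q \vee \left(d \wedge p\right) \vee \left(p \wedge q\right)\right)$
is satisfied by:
  {i: True, q: False, d: False, p: False}
  {i: True, d: True, q: False, p: False}
  {i: True, q: True, d: False, p: False}


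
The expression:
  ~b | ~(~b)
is always true.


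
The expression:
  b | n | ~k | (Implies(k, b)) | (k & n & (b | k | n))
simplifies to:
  b | n | ~k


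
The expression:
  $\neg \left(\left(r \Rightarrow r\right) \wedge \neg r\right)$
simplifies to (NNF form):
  $r$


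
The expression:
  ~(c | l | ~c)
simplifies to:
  False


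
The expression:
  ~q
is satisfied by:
  {q: False}


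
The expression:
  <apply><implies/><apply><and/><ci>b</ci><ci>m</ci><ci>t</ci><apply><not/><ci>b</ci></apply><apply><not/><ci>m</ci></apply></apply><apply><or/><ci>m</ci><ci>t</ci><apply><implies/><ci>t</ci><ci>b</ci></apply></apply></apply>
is always true.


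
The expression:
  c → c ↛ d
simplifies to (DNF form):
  ¬c ∨ ¬d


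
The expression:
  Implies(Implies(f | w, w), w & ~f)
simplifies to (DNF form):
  (f & ~w) | (w & ~f)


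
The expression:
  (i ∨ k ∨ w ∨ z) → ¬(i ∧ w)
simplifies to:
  ¬i ∨ ¬w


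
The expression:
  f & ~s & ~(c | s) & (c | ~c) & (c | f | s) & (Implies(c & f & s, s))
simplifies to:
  f & ~c & ~s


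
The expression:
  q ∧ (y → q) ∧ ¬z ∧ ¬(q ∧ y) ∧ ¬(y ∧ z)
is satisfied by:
  {q: True, y: False, z: False}


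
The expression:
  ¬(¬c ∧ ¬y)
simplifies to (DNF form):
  c ∨ y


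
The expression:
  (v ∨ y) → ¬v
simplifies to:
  ¬v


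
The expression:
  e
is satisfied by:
  {e: True}


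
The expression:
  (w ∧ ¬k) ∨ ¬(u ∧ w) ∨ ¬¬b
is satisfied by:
  {b: True, w: False, k: False, u: False}
  {b: False, w: False, k: False, u: False}
  {b: True, u: True, w: False, k: False}
  {u: True, b: False, w: False, k: False}
  {b: True, k: True, u: False, w: False}
  {k: True, u: False, w: False, b: False}
  {b: True, u: True, k: True, w: False}
  {u: True, k: True, b: False, w: False}
  {b: True, w: True, u: False, k: False}
  {w: True, u: False, k: False, b: False}
  {b: True, u: True, w: True, k: False}
  {u: True, w: True, b: False, k: False}
  {b: True, k: True, w: True, u: False}
  {k: True, w: True, u: False, b: False}
  {b: True, u: True, k: True, w: True}


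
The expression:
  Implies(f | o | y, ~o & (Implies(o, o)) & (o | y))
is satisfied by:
  {y: True, o: False, f: False}
  {o: False, f: False, y: False}
  {f: True, y: True, o: False}


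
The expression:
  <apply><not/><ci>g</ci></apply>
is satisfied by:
  {g: False}


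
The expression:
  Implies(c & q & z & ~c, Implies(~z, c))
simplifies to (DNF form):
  True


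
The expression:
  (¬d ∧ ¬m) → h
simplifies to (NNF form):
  d ∨ h ∨ m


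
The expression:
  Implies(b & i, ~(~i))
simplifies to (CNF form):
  True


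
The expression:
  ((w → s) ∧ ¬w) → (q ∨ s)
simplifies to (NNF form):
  q ∨ s ∨ w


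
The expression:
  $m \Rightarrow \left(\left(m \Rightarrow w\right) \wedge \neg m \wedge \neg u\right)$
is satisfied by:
  {m: False}


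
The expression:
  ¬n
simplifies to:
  ¬n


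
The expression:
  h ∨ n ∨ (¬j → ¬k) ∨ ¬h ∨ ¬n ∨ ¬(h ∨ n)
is always true.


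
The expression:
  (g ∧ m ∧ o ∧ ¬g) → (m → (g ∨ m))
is always true.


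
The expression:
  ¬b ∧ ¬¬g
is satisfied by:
  {g: True, b: False}


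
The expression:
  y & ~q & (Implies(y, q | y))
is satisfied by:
  {y: True, q: False}


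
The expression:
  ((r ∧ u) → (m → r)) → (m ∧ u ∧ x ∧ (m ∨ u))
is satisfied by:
  {m: True, u: True, x: True}


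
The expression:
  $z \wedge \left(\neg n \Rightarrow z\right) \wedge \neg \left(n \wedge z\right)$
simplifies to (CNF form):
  $z \wedge \neg n$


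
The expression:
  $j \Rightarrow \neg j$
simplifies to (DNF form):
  $\neg j$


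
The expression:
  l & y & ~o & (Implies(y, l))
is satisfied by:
  {y: True, l: True, o: False}


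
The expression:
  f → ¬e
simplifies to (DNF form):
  ¬e ∨ ¬f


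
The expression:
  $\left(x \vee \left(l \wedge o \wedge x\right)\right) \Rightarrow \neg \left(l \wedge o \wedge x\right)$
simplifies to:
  $\neg l \vee \neg o \vee \neg x$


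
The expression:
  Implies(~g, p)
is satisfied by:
  {g: True, p: True}
  {g: True, p: False}
  {p: True, g: False}


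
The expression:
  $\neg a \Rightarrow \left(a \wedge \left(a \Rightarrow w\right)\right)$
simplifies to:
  $a$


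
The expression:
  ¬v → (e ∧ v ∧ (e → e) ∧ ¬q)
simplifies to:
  v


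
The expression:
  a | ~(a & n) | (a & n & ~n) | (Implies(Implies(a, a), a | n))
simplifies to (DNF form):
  True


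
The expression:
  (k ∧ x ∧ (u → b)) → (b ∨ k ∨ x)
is always true.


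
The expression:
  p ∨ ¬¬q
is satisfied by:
  {q: True, p: True}
  {q: True, p: False}
  {p: True, q: False}


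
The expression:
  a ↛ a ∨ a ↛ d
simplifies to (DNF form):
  a ∧ ¬d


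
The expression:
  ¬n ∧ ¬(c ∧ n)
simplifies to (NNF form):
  ¬n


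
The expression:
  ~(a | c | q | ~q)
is never true.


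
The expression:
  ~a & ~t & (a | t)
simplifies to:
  False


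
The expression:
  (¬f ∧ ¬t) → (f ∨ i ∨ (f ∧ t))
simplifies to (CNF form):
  f ∨ i ∨ t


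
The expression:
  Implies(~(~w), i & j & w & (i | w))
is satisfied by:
  {i: True, j: True, w: False}
  {i: True, j: False, w: False}
  {j: True, i: False, w: False}
  {i: False, j: False, w: False}
  {i: True, w: True, j: True}


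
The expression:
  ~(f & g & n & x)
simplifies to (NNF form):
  ~f | ~g | ~n | ~x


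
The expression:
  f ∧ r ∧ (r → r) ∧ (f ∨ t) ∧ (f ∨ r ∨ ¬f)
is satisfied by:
  {r: True, f: True}


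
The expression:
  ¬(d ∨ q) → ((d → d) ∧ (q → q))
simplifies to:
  True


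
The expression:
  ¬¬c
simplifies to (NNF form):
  c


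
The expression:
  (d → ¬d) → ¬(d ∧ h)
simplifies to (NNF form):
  True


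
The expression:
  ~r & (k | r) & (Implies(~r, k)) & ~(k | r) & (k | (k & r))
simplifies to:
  False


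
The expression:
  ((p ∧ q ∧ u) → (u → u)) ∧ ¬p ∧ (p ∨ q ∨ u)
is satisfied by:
  {q: True, u: True, p: False}
  {q: True, u: False, p: False}
  {u: True, q: False, p: False}


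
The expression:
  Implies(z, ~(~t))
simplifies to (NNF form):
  t | ~z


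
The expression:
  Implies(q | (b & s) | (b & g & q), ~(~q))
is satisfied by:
  {q: True, s: False, b: False}
  {s: False, b: False, q: False}
  {b: True, q: True, s: False}
  {b: True, s: False, q: False}
  {q: True, s: True, b: False}
  {s: True, q: False, b: False}
  {b: True, s: True, q: True}


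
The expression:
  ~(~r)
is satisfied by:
  {r: True}


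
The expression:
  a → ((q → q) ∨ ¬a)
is always true.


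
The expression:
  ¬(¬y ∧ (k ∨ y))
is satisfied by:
  {y: True, k: False}
  {k: False, y: False}
  {k: True, y: True}


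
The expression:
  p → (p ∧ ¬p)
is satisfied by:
  {p: False}


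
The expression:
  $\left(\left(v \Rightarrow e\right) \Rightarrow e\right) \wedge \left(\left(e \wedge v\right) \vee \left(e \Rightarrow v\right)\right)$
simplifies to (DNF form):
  $v$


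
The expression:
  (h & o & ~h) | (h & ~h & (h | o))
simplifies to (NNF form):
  False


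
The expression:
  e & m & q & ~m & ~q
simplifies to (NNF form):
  False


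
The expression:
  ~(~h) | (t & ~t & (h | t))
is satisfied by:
  {h: True}


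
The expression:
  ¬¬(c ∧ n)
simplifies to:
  c ∧ n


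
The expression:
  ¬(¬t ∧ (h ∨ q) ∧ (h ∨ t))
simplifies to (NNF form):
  t ∨ ¬h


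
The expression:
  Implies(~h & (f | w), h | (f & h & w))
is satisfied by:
  {h: True, f: False, w: False}
  {h: True, w: True, f: False}
  {h: True, f: True, w: False}
  {h: True, w: True, f: True}
  {w: False, f: False, h: False}


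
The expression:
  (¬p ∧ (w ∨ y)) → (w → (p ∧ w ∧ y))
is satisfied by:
  {p: True, w: False}
  {w: False, p: False}
  {w: True, p: True}


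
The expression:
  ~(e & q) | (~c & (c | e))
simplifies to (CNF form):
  ~c | ~e | ~q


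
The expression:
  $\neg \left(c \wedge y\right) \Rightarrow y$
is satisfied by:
  {y: True}


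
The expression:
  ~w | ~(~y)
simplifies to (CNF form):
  y | ~w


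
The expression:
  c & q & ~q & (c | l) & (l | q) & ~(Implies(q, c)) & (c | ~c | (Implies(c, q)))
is never true.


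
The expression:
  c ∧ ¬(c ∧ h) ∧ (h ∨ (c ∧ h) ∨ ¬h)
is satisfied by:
  {c: True, h: False}


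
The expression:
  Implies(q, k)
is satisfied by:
  {k: True, q: False}
  {q: False, k: False}
  {q: True, k: True}


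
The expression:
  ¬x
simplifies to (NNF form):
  ¬x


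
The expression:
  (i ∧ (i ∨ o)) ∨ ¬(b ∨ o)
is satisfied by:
  {i: True, b: False, o: False}
  {i: True, o: True, b: False}
  {i: True, b: True, o: False}
  {i: True, o: True, b: True}
  {o: False, b: False, i: False}


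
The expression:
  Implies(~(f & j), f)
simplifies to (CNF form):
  f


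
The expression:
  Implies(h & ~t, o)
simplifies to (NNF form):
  o | t | ~h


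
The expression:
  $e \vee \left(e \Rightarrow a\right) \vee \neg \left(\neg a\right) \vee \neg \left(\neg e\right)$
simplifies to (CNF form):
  $\text{True}$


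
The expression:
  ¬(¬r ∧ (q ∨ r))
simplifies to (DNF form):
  r ∨ ¬q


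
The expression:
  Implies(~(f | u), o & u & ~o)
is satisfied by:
  {u: True, f: True}
  {u: True, f: False}
  {f: True, u: False}


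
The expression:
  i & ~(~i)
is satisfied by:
  {i: True}


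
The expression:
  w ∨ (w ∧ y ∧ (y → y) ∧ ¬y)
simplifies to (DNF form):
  w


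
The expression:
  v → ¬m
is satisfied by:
  {m: False, v: False}
  {v: True, m: False}
  {m: True, v: False}


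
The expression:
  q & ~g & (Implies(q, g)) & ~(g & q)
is never true.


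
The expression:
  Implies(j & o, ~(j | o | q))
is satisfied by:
  {o: False, j: False}
  {j: True, o: False}
  {o: True, j: False}


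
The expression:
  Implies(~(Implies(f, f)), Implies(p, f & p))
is always true.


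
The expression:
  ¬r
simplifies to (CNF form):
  ¬r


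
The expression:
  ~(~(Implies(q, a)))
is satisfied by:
  {a: True, q: False}
  {q: False, a: False}
  {q: True, a: True}


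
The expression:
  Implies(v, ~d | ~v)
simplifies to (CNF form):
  ~d | ~v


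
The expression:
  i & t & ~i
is never true.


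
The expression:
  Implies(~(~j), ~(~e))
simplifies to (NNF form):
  e | ~j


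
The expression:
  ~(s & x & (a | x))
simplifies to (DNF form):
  ~s | ~x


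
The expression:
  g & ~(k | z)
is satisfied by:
  {g: True, z: False, k: False}


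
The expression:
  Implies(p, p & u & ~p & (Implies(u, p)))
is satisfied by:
  {p: False}


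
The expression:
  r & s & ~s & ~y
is never true.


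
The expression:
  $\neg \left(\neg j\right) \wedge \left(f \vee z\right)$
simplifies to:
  $j \wedge \left(f \vee z\right)$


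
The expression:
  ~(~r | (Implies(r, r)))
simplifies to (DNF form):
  False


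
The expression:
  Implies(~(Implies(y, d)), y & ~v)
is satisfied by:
  {d: True, v: False, y: False}
  {v: False, y: False, d: False}
  {d: True, y: True, v: False}
  {y: True, v: False, d: False}
  {d: True, v: True, y: False}
  {v: True, d: False, y: False}
  {d: True, y: True, v: True}


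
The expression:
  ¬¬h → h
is always true.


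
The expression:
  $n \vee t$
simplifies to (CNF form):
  $n \vee t$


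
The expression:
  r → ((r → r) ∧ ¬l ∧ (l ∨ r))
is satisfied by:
  {l: False, r: False}
  {r: True, l: False}
  {l: True, r: False}


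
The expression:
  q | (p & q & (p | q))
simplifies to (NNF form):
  q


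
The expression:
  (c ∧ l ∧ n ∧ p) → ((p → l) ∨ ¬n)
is always true.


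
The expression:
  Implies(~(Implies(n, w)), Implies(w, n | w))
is always true.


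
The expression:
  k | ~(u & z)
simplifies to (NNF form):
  k | ~u | ~z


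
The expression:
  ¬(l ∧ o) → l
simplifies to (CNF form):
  l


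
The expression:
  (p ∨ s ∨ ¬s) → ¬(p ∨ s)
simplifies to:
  ¬p ∧ ¬s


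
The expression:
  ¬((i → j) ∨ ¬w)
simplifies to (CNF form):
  i ∧ w ∧ ¬j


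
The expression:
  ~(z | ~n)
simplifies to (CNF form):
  n & ~z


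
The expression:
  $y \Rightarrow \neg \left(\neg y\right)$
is always true.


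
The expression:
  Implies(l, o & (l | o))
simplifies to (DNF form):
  o | ~l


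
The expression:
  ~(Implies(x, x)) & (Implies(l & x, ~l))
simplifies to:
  False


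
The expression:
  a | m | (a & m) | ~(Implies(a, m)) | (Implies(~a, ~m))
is always true.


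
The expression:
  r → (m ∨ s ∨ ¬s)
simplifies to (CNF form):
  True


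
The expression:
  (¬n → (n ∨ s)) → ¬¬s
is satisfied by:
  {s: True, n: False}
  {n: False, s: False}
  {n: True, s: True}


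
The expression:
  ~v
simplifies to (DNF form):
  ~v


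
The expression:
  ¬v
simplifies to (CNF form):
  ¬v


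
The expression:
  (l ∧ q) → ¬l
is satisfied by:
  {l: False, q: False}
  {q: True, l: False}
  {l: True, q: False}


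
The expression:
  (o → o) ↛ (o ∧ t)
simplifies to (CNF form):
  ¬o ∨ ¬t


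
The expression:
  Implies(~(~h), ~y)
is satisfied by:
  {h: False, y: False}
  {y: True, h: False}
  {h: True, y: False}


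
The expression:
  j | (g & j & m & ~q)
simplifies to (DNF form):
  j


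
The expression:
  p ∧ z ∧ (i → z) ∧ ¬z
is never true.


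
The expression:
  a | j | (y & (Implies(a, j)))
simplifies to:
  a | j | y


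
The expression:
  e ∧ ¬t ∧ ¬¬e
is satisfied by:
  {e: True, t: False}


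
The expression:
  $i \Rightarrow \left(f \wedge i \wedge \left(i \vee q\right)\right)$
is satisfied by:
  {f: True, i: False}
  {i: False, f: False}
  {i: True, f: True}


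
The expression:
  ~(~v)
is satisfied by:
  {v: True}


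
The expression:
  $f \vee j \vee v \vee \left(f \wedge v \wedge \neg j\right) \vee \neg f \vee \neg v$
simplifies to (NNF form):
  $\text{True}$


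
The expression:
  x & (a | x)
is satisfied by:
  {x: True}


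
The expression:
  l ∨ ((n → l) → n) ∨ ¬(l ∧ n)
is always true.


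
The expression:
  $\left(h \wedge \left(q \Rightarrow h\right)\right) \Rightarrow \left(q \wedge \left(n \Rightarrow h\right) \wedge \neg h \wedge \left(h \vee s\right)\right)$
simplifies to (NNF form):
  $\neg h$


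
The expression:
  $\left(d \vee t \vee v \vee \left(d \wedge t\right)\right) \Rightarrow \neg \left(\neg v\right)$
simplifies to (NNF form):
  $v \vee \left(\neg d \wedge \neg t\right)$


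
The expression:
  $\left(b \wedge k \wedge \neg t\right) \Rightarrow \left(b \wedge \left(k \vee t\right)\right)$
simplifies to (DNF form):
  $\text{True}$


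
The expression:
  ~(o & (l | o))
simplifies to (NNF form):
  ~o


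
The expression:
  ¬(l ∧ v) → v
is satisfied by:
  {v: True}


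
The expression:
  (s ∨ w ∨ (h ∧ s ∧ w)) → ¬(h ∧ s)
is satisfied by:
  {s: False, h: False}
  {h: True, s: False}
  {s: True, h: False}


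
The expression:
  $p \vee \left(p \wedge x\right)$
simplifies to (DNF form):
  $p$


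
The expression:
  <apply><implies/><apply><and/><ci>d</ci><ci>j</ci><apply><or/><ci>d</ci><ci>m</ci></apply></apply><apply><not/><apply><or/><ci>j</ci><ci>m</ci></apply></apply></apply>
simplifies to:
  <apply><or/><apply><not/><ci>d</ci></apply><apply><not/><ci>j</ci></apply></apply>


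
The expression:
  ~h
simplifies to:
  ~h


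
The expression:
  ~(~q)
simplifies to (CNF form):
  q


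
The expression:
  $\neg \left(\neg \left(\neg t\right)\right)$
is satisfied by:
  {t: False}


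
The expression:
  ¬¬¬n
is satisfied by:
  {n: False}


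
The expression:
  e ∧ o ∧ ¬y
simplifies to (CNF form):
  e ∧ o ∧ ¬y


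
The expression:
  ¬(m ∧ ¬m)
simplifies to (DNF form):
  True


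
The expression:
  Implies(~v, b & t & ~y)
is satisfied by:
  {b: True, v: True, t: True, y: False}
  {b: True, v: True, y: False, t: False}
  {v: True, t: True, y: False, b: False}
  {v: True, y: False, t: False, b: False}
  {v: True, b: True, y: True, t: True}
  {v: True, b: True, y: True, t: False}
  {v: True, y: True, t: True, b: False}
  {v: True, y: True, t: False, b: False}
  {b: True, t: True, y: False, v: False}


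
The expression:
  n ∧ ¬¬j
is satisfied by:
  {j: True, n: True}


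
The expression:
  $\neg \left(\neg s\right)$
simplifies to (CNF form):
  $s$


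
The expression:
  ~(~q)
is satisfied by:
  {q: True}


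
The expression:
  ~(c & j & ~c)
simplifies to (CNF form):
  True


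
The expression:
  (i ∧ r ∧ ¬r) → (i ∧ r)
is always true.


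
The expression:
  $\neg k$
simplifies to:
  $\neg k$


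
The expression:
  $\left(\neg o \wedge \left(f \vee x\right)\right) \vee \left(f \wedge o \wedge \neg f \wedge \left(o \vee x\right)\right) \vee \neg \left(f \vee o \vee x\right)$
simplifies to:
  $\neg o$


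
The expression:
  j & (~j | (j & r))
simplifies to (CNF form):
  j & r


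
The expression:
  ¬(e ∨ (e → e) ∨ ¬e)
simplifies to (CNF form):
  False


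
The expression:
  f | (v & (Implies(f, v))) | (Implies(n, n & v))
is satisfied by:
  {v: True, f: True, n: False}
  {v: True, f: False, n: False}
  {f: True, v: False, n: False}
  {v: False, f: False, n: False}
  {n: True, v: True, f: True}
  {n: True, v: True, f: False}
  {n: True, f: True, v: False}


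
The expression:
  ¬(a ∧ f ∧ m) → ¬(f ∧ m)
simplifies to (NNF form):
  a ∨ ¬f ∨ ¬m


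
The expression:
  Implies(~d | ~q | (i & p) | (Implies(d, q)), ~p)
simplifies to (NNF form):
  ~p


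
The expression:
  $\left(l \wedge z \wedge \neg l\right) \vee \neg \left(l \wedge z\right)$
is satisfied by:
  {l: False, z: False}
  {z: True, l: False}
  {l: True, z: False}


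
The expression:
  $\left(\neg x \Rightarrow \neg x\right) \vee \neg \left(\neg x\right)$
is always true.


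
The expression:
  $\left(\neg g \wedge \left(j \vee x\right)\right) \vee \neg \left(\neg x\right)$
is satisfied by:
  {x: True, j: True, g: False}
  {x: True, g: False, j: False}
  {x: True, j: True, g: True}
  {x: True, g: True, j: False}
  {j: True, g: False, x: False}


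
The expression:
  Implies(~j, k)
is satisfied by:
  {k: True, j: True}
  {k: True, j: False}
  {j: True, k: False}


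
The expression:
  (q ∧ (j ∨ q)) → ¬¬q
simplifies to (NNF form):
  True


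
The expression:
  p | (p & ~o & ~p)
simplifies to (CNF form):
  p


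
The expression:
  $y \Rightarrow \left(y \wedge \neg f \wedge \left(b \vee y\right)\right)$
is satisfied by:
  {y: False, f: False}
  {f: True, y: False}
  {y: True, f: False}


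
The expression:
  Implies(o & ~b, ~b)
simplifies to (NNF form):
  True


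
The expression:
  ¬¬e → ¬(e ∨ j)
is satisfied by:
  {e: False}


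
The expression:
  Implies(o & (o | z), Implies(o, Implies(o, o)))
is always true.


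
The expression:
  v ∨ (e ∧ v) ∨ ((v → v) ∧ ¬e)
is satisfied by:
  {v: True, e: False}
  {e: False, v: False}
  {e: True, v: True}


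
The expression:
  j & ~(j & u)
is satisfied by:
  {j: True, u: False}


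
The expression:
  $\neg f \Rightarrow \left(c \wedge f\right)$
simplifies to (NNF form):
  $f$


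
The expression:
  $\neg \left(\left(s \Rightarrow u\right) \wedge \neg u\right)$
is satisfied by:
  {u: True, s: True}
  {u: True, s: False}
  {s: True, u: False}


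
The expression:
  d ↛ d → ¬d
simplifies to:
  True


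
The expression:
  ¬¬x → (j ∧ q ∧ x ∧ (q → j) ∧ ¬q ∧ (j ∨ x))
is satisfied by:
  {x: False}


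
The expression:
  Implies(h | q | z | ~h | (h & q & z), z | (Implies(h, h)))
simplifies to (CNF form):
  True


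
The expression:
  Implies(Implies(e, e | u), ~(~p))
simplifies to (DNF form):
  p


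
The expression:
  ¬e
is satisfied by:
  {e: False}


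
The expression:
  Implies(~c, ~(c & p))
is always true.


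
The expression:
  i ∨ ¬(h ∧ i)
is always true.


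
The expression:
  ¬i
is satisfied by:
  {i: False}


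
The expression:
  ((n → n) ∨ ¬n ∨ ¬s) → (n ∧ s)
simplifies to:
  n ∧ s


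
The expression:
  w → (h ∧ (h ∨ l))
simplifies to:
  h ∨ ¬w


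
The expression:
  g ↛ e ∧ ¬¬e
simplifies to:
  False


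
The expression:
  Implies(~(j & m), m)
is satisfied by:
  {m: True}


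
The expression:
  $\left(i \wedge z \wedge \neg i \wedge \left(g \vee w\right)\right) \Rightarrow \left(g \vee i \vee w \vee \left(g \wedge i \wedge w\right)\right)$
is always true.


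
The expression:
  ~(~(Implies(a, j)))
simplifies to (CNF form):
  j | ~a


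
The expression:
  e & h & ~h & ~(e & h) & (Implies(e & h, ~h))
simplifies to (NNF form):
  False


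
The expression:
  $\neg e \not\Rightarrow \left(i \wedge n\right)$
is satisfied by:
  {n: False, e: False, i: False}
  {i: True, n: False, e: False}
  {n: True, i: False, e: False}


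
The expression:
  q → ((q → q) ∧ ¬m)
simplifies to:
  ¬m ∨ ¬q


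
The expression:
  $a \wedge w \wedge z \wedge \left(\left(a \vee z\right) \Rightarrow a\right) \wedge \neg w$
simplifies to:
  $\text{False}$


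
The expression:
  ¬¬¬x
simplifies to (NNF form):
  ¬x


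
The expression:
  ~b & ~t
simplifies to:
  ~b & ~t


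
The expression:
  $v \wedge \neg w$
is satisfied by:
  {v: True, w: False}


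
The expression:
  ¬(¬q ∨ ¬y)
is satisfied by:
  {y: True, q: True}


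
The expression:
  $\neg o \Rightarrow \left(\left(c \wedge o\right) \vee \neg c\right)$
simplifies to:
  $o \vee \neg c$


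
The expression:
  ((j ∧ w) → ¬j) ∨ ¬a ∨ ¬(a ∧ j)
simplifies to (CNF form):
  ¬a ∨ ¬j ∨ ¬w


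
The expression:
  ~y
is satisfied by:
  {y: False}


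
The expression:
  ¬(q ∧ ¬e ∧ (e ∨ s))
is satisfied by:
  {e: True, s: False, q: False}
  {s: False, q: False, e: False}
  {q: True, e: True, s: False}
  {q: True, s: False, e: False}
  {e: True, s: True, q: False}
  {s: True, e: False, q: False}
  {q: True, s: True, e: True}


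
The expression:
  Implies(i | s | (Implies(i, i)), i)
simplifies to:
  i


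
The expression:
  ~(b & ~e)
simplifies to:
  e | ~b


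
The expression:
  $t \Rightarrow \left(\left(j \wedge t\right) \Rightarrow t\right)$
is always true.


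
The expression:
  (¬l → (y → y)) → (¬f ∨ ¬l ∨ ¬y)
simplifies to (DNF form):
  ¬f ∨ ¬l ∨ ¬y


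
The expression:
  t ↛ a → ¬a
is always true.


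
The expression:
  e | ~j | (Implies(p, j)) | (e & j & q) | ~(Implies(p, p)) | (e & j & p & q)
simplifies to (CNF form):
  True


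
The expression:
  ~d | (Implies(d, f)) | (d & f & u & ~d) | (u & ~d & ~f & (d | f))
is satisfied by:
  {f: True, d: False}
  {d: False, f: False}
  {d: True, f: True}


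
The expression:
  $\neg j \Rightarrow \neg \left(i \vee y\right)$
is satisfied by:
  {j: True, i: False, y: False}
  {y: True, j: True, i: False}
  {j: True, i: True, y: False}
  {y: True, j: True, i: True}
  {y: False, i: False, j: False}


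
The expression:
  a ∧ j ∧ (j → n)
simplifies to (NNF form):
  a ∧ j ∧ n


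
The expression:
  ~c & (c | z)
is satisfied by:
  {z: True, c: False}


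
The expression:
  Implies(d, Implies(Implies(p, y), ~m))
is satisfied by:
  {p: True, y: False, m: False, d: False}
  {p: False, y: False, m: False, d: False}
  {p: True, y: True, m: False, d: False}
  {y: True, p: False, m: False, d: False}
  {d: True, p: True, y: False, m: False}
  {d: True, p: False, y: False, m: False}
  {d: True, p: True, y: True, m: False}
  {d: True, y: True, p: False, m: False}
  {m: True, p: True, d: False, y: False}
  {m: True, d: False, y: False, p: False}
  {p: True, m: True, y: True, d: False}
  {m: True, y: True, d: False, p: False}
  {p: True, m: True, d: True, y: False}


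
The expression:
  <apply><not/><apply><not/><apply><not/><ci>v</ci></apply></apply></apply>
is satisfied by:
  {v: False}


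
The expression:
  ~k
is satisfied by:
  {k: False}


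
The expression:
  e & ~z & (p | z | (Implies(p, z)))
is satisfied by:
  {e: True, z: False}


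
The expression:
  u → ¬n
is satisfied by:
  {u: False, n: False}
  {n: True, u: False}
  {u: True, n: False}


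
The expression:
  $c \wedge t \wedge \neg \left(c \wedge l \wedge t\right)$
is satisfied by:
  {t: True, c: True, l: False}


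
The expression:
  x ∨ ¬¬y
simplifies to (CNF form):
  x ∨ y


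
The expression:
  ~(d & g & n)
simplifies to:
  ~d | ~g | ~n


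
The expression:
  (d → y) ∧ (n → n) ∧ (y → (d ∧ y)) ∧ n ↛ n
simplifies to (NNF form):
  False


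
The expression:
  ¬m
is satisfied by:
  {m: False}


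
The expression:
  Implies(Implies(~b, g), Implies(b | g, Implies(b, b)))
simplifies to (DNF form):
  True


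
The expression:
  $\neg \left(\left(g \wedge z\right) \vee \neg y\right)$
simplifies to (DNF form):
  $\left(y \wedge \neg g\right) \vee \left(y \wedge \neg z\right)$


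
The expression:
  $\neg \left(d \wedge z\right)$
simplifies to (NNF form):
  $\neg d \vee \neg z$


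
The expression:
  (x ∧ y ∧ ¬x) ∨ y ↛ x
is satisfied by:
  {y: True, x: False}


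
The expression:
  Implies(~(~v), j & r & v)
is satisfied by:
  {r: True, j: True, v: False}
  {r: True, j: False, v: False}
  {j: True, r: False, v: False}
  {r: False, j: False, v: False}
  {r: True, v: True, j: True}


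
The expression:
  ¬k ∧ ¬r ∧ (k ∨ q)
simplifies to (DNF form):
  q ∧ ¬k ∧ ¬r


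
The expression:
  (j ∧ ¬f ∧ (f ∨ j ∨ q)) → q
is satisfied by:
  {q: True, f: True, j: False}
  {q: True, f: False, j: False}
  {f: True, q: False, j: False}
  {q: False, f: False, j: False}
  {j: True, q: True, f: True}
  {j: True, q: True, f: False}
  {j: True, f: True, q: False}


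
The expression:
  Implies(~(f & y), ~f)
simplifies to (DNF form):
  y | ~f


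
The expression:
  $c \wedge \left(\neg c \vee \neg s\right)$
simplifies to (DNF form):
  $c \wedge \neg s$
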